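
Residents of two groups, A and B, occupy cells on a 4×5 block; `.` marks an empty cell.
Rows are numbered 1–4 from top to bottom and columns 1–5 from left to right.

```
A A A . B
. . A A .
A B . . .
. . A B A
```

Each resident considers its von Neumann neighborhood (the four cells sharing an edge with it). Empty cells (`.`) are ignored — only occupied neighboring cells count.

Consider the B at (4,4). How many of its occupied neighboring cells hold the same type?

0

Occupied neighbors of (4,4): (4,3)=A, (4,5)=A.
Same type (B): 0 of 2.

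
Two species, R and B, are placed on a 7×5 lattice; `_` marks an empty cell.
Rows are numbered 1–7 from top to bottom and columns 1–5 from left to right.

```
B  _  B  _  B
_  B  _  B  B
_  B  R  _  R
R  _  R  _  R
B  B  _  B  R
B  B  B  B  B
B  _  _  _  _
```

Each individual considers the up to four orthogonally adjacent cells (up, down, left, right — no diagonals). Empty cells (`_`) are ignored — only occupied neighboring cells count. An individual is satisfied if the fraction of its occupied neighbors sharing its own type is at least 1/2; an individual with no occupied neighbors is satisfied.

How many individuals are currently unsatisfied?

2

Row 1: (1,1)B 0/0 ✓ · (1,3)B 0/0 ✓ · (1,5)B 1/1 ✓
Row 2: (2,2)B 1/1 ✓ · (2,4)B 1/1 ✓ · (2,5)B 2/3 ✓
Row 3: (3,2)B 1/2 ✓ · (3,3)R 1/2 ✓ · (3,5)R 1/2 ✓
Row 4: (4,1)R 0/1 ✗ · (4,3)R 1/1 ✓ · (4,5)R 2/2 ✓
Row 5: (5,1)B 2/3 ✓ · (5,2)B 2/2 ✓ · (5,4)B 1/2 ✓ · (5,5)R 1/3 ✗
Row 6: (6,1)B 3/3 ✓ · (6,2)B 3/3 ✓ · (6,3)B 2/2 ✓ · (6,4)B 3/3 ✓ · (6,5)B 1/2 ✓
Row 7: (7,1)B 1/1 ✓
Unsatisfied: (4,1), (5,5) — 2 in total.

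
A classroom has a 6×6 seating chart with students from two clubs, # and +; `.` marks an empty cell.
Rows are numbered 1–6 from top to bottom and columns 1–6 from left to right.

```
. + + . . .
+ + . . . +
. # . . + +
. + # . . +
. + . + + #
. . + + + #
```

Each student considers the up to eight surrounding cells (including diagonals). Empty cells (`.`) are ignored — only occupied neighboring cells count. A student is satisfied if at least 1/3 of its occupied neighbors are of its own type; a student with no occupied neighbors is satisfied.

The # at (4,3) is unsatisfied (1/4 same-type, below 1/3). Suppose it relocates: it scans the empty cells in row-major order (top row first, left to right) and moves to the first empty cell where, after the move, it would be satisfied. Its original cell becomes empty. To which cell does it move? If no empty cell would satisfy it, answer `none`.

Vacating (4,3). Empty cells in order:
  (1,1): 0/3 same-type → still unsatisfied.
  (1,4): 0/1 same-type → still unsatisfied.
  (1,5): 0/1 same-type → still unsatisfied.
  (1,6): 0/1 same-type → still unsatisfied.
  (2,3): 1/4 same-type → still unsatisfied.
  (2,4): 0/2 same-type → still unsatisfied.
  (2,5): 0/3 same-type → still unsatisfied.
  (3,1): 1/4 same-type → still unsatisfied.
  (3,3): 1/3 same-type → satisfied — stop here.

(3,3)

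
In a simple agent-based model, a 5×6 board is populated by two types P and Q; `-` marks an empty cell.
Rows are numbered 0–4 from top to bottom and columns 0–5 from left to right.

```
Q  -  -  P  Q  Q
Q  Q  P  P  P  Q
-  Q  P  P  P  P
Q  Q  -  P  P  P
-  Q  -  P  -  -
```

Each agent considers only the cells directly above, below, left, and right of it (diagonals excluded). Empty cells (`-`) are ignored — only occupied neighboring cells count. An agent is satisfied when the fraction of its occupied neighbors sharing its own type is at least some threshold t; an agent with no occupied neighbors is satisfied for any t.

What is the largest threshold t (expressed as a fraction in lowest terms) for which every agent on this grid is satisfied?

1/3

Row 0: (0,0)Q 1/1 · (0,3)P 1/2 · (0,4)Q 1/3 · (0,5)Q 2/2
Row 1: (1,0)Q 2/2 · (1,1)Q 2/3 · (1,2)P 2/3 · (1,3)P 4/4 · (1,4)P 2/4 · (1,5)Q 1/3
Row 2: (2,1)Q 2/3 · (2,2)P 2/3 · (2,3)P 4/4 · (2,4)P 4/4 · (2,5)P 2/3
Row 3: (3,0)Q 1/1 · (3,1)Q 3/3 · (3,3)P 3/3 · (3,4)P 3/3 · (3,5)P 2/2
Row 4: (4,1)Q 1/1 · (4,3)P 1/1
The smallest same-type fraction is 1/3 at (0,4), which reduces to 1/3. Any threshold above that leaves this agent unsatisfied.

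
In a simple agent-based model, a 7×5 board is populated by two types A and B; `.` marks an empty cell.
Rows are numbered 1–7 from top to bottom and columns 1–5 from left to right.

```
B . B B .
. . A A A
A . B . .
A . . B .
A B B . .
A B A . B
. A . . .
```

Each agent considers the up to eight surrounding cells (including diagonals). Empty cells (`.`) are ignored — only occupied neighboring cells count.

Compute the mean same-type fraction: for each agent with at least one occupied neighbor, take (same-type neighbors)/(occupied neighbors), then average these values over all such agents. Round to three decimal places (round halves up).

0.504

(1,1)B — no occupied neighbors
(1,3)B 1/3
(1,4)B 1/4
(2,3)A 1/4
(2,4)A 2/5
(2,5)A 1/2
(3,1)A 1/1
(3,3)B 1/3
(4,1)A 2/3
(4,4)B 2/2
(5,1)A 2/4
(5,2)B 2/6
(5,3)B 3/4
(6,1)A 2/4
(6,2)B 2/6
(6,3)A 1/4
(6,5)B — no occupied neighbors
(7,2)A 2/3
Sum over 16 agents: 1/3 + 1/4 + 1/4 + 2/5 + 1/2 + 1/1 + 1/3 + 2/3 + 2/2 + 2/4 + 2/6 + 3/4 + 2/4 + 2/6 + 1/4 + 2/3 = 121/15; mean = 121/15 ÷ 16 = 121/240 = 0.504166… → 0.504.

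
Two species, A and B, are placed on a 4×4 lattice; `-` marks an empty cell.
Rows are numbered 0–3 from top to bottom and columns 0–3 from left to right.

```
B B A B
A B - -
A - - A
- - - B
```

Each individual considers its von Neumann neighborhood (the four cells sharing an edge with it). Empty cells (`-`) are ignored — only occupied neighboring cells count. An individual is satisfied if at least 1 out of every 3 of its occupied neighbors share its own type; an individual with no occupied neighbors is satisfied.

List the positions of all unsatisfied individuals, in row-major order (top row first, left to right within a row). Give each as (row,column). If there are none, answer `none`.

(0,2), (0,3), (2,3), (3,3)

Row 0: (0,0)B 1/2 ok · (0,1)B 2/3 ok · (0,2)A 0/2 unhappy · (0,3)B 0/1 unhappy
Row 1: (1,0)A 1/3 ok · (1,1)B 1/2 ok
Row 2: (2,0)A 1/1 ok · (2,3)A 0/1 unhappy
Row 3: (3,3)B 0/1 unhappy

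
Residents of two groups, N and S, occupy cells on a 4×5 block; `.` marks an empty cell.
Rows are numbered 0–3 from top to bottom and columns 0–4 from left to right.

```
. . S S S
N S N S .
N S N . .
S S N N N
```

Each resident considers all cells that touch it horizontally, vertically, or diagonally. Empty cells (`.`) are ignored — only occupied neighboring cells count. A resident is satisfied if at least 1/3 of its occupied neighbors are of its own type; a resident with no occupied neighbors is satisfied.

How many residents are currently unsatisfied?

(0,2)S 3/4 ok
(0,3)S 3/4 ok
(0,4)S 2/2 ok
(1,0)N 1/3 ok
(1,1)S 2/6 ok
(1,2)N 1/6 unhappy
(1,3)S 3/5 ok
(2,0)N 1/5 unhappy
(2,1)S 3/8 ok
(2,2)N 3/7 ok
(3,0)S 2/3 ok
(3,1)S 2/5 ok
(3,2)N 2/4 ok
(3,3)N 3/3 ok
(3,4)N 1/1 ok
Unsatisfied: (1,2), (2,0) — 2 in total.

2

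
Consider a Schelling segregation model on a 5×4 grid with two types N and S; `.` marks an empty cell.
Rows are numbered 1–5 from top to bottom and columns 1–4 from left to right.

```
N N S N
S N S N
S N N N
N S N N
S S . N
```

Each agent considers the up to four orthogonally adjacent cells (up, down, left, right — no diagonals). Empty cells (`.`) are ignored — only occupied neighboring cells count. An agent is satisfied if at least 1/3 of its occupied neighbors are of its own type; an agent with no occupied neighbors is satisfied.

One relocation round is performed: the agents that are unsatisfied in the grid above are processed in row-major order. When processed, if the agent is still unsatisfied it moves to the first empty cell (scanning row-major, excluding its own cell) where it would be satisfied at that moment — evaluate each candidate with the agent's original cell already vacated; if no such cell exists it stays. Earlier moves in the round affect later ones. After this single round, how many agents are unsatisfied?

Initially unsatisfied (in order): (2,3), (4,1), (4,2).
  (2,3) → (5,3).
  (4,1) → (2,3).
  (4,2): now satisfied by earlier moves; stays.
Resulting grid:
N N S N
S N N N
S N N N
. S N N
S S S N
Unsatisfied now: (1,3).

1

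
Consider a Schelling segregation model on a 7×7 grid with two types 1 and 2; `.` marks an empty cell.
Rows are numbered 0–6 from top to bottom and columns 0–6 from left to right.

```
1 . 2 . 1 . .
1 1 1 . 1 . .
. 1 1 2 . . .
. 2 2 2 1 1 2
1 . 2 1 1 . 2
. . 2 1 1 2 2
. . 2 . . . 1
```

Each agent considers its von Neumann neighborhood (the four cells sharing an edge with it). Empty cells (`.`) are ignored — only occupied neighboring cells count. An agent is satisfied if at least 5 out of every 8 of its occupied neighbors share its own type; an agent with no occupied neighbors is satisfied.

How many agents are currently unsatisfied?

10

(0,0)1 1/1 satisfied
(0,2)2 0/1 not
(0,4)1 1/1 satisfied
(1,0)1 2/2 satisfied
(1,1)1 3/3 satisfied
(1,2)1 2/3 satisfied
(1,4)1 1/1 satisfied
(2,1)1 2/3 satisfied
(2,2)1 2/4 not
(2,3)2 1/2 not
(3,1)2 1/2 not
(3,2)2 3/4 satisfied
(3,3)2 2/4 not
(3,4)1 2/3 satisfied
(3,5)1 1/2 not
(3,6)2 1/2 not
(4,0)1 0/0 satisfied
(4,2)2 2/3 satisfied
(4,3)1 2/4 not
(4,4)1 3/3 satisfied
(4,6)2 2/2 satisfied
(5,2)2 2/3 satisfied
(5,3)1 2/3 satisfied
(5,4)1 2/3 satisfied
(5,5)2 1/2 not
(5,6)2 2/3 satisfied
(6,2)2 1/1 satisfied
(6,6)1 0/1 not
Unsatisfied: (0,2), (2,2), (2,3), (3,1), (3,3), (3,5), (3,6), (4,3), (5,5), (6,6) — 10 in total.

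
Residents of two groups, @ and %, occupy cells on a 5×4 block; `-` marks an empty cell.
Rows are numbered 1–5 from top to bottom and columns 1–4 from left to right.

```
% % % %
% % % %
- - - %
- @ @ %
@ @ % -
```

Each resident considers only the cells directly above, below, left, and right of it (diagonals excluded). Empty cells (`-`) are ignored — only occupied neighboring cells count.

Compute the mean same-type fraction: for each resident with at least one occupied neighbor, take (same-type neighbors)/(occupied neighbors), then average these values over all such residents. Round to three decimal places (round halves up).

Row 1: (1,1)% 2/2 · (1,2)% 3/3 · (1,3)% 3/3 · (1,4)% 2/2
Row 2: (2,1)% 2/2 · (2,2)% 3/3 · (2,3)% 3/3 · (2,4)% 3/3
Row 3: (3,4)% 2/2
Row 4: (4,2)@ 2/2 · (4,3)@ 1/3 · (4,4)% 1/2
Row 5: (5,1)@ 1/1 · (5,2)@ 2/3 · (5,3)% 0/2
Sum over 15 residents: 2/2 + 3/3 + 3/3 + 2/2 + 2/2 + 3/3 + 3/3 + 3/3 + 2/2 + 2/2 + 1/3 + 1/2 + 1/1 + 2/3 + 0/2 = 25/2; mean = 25/2 ÷ 15 = 5/6 = 0.833333… → 0.833.

0.833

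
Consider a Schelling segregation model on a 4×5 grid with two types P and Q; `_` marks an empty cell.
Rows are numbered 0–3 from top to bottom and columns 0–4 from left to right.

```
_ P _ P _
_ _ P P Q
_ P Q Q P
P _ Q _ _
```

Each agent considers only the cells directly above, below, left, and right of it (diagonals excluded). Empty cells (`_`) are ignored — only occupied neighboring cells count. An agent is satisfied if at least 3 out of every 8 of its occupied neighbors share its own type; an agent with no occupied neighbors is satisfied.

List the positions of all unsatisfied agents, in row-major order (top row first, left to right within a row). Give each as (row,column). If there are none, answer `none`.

(0,1)P 0/0 ok
(0,3)P 1/1 ok
(1,2)P 1/2 ok
(1,3)P 2/4 ok
(1,4)Q 0/2 unhappy
(2,1)P 0/1 unhappy
(2,2)Q 2/4 ok
(2,3)Q 1/3 unhappy
(2,4)P 0/2 unhappy
(3,0)P 0/0 ok
(3,2)Q 1/1 ok

(1,4), (2,1), (2,3), (2,4)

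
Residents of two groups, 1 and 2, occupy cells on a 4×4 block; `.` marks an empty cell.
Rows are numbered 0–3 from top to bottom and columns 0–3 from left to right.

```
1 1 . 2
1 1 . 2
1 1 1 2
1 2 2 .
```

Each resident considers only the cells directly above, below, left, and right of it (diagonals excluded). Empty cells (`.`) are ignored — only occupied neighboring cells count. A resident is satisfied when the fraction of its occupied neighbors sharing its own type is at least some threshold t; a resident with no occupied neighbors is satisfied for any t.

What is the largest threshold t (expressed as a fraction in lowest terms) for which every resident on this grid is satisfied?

Row 0: (0,0)1 2/2 · (0,1)1 2/2 · (0,3)2 1/1
Row 1: (1,0)1 3/3 · (1,1)1 3/3 · (1,3)2 2/2
Row 2: (2,0)1 3/3 · (2,1)1 3/4 · (2,2)1 1/3 · (2,3)2 1/2
Row 3: (3,0)1 1/2 · (3,1)2 1/3 · (3,2)2 1/2
The smallest same-type fraction is 1/3 at (2,2), which reduces to 1/3. Any threshold above that leaves this resident unsatisfied.

1/3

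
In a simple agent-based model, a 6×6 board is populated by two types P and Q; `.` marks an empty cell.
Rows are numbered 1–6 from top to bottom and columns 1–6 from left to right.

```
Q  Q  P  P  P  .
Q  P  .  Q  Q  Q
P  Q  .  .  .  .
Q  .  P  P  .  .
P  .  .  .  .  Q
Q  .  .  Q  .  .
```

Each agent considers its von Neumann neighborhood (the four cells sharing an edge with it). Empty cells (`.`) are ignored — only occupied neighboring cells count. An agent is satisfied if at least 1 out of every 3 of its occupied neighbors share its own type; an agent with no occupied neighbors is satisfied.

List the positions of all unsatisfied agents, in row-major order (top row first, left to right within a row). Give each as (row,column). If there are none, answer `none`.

Row 1: (1,1)Q 2/2 satisfied · (1,2)Q 1/3 satisfied · (1,3)P 1/2 satisfied · (1,4)P 2/3 satisfied · (1,5)P 1/2 satisfied
Row 2: (2,1)Q 1/3 satisfied · (2,2)P 0/3 not · (2,4)Q 1/2 satisfied · (2,5)Q 2/3 satisfied · (2,6)Q 1/1 satisfied
Row 3: (3,1)P 0/3 not · (3,2)Q 0/2 not
Row 4: (4,1)Q 0/2 not · (4,3)P 1/1 satisfied · (4,4)P 1/1 satisfied
Row 5: (5,1)P 0/2 not · (5,6)Q 0/0 satisfied
Row 6: (6,1)Q 0/1 not · (6,4)Q 0/0 satisfied

(2,2), (3,1), (3,2), (4,1), (5,1), (6,1)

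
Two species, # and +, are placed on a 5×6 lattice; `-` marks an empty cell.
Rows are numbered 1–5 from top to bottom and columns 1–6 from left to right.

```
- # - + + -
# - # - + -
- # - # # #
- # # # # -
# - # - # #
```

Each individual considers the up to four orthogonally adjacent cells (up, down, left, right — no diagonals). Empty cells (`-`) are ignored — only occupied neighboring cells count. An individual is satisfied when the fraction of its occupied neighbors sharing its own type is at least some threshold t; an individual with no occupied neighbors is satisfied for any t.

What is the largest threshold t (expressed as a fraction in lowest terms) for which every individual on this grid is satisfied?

(1,2)# — no occupied neighbors
(1,4)+ 1/1
(1,5)+ 2/2
(2,1)# — no occupied neighbors
(2,3)# — no occupied neighbors
(2,5)+ 1/2
(3,2)# 1/1
(3,4)# 2/2
(3,5)# 3/4
(3,6)# 1/1
(4,2)# 2/2
(4,3)# 3/3
(4,4)# 3/3
(4,5)# 3/3
(5,1)# — no occupied neighbors
(5,3)# 1/1
(5,5)# 2/2
(5,6)# 1/1
The smallest same-type fraction is 1/2 at (2,5), which reduces to 1/2. Any threshold above that leaves this individual unsatisfied.

1/2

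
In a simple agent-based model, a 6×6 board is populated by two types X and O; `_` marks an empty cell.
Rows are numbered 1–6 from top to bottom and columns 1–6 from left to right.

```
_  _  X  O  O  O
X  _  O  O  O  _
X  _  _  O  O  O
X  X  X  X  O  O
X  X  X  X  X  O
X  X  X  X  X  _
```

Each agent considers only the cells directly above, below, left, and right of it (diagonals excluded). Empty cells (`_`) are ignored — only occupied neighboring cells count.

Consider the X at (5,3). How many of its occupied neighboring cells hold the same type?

4

Occupied neighbors of (5,3): (4,3)=X, (6,3)=X, (5,2)=X, (5,4)=X.
Same type (X): 4 of 4.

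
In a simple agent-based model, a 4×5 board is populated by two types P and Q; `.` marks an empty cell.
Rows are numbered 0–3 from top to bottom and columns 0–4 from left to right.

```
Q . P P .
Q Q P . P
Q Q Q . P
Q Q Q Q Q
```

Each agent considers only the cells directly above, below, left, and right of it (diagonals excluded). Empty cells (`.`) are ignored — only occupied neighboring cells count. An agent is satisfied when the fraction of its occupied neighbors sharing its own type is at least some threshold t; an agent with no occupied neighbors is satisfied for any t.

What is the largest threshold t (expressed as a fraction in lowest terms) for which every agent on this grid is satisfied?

(0,0)Q 1/1
(0,2)P 2/2
(0,3)P 1/1
(1,0)Q 3/3
(1,1)Q 2/3
(1,2)P 1/3
(1,4)P 1/1
(2,0)Q 3/3
(2,1)Q 4/4
(2,2)Q 2/3
(2,4)P 1/2
(3,0)Q 2/2
(3,1)Q 3/3
(3,2)Q 3/3
(3,3)Q 2/2
(3,4)Q 1/2
The smallest same-type fraction is 1/3 at (1,2), which reduces to 1/3. Any threshold above that leaves this agent unsatisfied.

1/3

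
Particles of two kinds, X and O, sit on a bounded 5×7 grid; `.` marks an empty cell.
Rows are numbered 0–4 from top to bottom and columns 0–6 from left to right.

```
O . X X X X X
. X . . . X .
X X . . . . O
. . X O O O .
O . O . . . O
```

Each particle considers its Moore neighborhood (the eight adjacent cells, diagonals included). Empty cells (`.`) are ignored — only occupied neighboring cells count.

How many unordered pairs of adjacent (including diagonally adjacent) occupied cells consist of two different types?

4

Scan each occupied cell's neighbors to the right and below (and the two forward diagonals) so each pair is counted once.
Row 0: O(0,0)–X(1,1)≠ X(0,2)–X(0,3)= X(0,2)–X(1,1)= X(0,3)–X(0,4)= X(0,4)–X(0,5)= X(0,4)–X(1,5)= X(0,5)–X(0,6)= X(0,5)–X(1,5)= X(0,6)–X(1,5)=  → 1/9 unlike.
Row 1: X(1,1)–X(2,1)= X(1,1)–X(2,0)= X(1,5)–O(2,6)≠  → 1/3 unlike.
Row 2: X(2,0)–X(2,1)= X(2,1)–X(3,2)= O(2,6)–O(3,5)=  → 0/3 unlike.
Row 3: X(3,2)–O(3,3)≠ X(3,2)–O(4,2)≠ O(3,3)–O(3,4)= O(3,3)–O(4,2)= O(3,4)–O(3,5)= O(3,5)–O(4,6)=  → 2/6 unlike.
Total adjacent occupied pairs: 21; unlike-type pairs: 4.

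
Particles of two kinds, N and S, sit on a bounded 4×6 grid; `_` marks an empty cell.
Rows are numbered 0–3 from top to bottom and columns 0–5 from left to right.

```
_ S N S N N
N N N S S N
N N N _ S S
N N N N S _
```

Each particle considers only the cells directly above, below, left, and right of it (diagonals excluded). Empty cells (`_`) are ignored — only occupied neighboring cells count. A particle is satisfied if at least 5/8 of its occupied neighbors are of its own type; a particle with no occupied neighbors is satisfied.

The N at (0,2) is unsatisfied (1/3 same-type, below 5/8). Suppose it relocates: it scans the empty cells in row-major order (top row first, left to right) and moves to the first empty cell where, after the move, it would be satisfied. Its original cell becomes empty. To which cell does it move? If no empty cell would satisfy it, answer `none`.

Vacating (0,2). Empty cells in order:
  (0,0): 1/2 same-type → still unsatisfied.
  (2,3): 2/4 same-type → still unsatisfied.
  (3,5): 0/2 same-type → still unsatisfied.

none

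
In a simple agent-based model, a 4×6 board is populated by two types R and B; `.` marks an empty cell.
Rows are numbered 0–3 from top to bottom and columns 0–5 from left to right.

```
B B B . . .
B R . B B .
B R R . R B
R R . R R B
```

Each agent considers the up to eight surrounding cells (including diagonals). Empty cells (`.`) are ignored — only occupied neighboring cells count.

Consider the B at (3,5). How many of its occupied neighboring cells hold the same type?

Occupied neighbors of (3,5): (2,4)=R, (2,5)=B, (3,4)=R.
Same type (B): 1 of 3.

1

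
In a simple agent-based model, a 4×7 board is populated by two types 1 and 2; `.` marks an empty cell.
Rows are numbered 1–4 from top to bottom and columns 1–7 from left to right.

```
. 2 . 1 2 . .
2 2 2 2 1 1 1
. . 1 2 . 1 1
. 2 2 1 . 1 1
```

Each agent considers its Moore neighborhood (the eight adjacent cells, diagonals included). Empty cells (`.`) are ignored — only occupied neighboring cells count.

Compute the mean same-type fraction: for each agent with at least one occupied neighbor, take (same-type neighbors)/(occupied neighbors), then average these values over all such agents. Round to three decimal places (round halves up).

Row 1: (1,2)2 3/3 · (1,4)1 1/4 · (1,5)2 1/4
Row 2: (2,1)2 2/2 · (2,2)2 3/4 · (2,3)2 4/6 · (2,4)2 3/6 · (2,5)1 3/6 · (2,6)1 4/5 · (2,7)1 3/3
Row 3: (3,3)1 1/7 · (3,4)2 3/6 · (3,6)1 6/6 · (3,7)1 5/5
Row 4: (4,2)2 1/2 · (4,3)2 2/4 · (4,4)1 1/3 · (4,6)1 3/3 · (4,7)1 3/3
Sum over 19 agents: 3/3 + 1/4 + 1/4 + 2/2 + 3/4 + 4/6 + 3/6 + 3/6 + 4/5 + 3/3 + 1/7 + 3/6 + 6/6 + 5/5 + 1/2 + 2/4 + 1/3 + 3/3 + 3/3 = 1777/140; mean = 1777/140 ÷ 19 = 1777/2660 = 0.668045… → 0.668.

0.668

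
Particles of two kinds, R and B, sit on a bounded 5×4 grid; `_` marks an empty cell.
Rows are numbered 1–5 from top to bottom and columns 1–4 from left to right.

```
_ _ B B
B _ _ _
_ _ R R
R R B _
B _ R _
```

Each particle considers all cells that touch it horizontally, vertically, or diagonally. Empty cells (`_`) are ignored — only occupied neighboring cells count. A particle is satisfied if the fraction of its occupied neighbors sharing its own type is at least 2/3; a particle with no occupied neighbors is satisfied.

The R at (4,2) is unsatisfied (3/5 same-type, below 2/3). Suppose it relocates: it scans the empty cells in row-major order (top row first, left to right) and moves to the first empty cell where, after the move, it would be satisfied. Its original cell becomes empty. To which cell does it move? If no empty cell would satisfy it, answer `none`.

Vacating (4,2). Empty cells in order:
  (1,1): 0/1 same-type → still unsatisfied.
  (1,2): 0/2 same-type → still unsatisfied.
  (2,2): 1/3 same-type → still unsatisfied.
  (2,3): 2/4 same-type → still unsatisfied.
  (2,4): 2/4 same-type → still unsatisfied.
  (3,1): 1/2 same-type → still unsatisfied.
  (3,2): 2/4 same-type → still unsatisfied.
  (4,4): 3/4 same-type → satisfied — stop here.

(4,4)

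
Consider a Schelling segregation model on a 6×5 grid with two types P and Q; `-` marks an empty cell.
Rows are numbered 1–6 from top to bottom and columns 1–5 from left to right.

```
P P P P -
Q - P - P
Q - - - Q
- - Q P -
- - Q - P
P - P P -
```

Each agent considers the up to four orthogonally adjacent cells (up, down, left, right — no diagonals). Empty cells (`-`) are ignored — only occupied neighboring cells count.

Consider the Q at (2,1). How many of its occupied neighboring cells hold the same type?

1

Occupied neighbors of (2,1): (1,1)=P, (3,1)=Q.
Same type (Q): 1 of 2.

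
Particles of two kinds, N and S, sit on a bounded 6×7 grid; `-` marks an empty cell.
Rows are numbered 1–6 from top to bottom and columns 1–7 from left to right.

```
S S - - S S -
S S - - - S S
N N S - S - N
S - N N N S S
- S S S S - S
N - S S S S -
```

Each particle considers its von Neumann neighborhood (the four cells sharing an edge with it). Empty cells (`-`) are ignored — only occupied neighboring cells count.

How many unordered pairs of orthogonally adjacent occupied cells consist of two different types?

Scan each occupied cell's neighbors to the right and below so each pair is counted once.
Row 1: S(1,1)–S(1,2)= S(1,1)–S(2,1)= S(1,2)–S(2,2)= S(1,5)–S(1,6)= S(1,6)–S(2,6)=  → 0/5 unlike.
Row 2: S(2,1)–S(2,2)= S(2,1)–N(3,1)≠ S(2,2)–N(3,2)≠ S(2,6)–S(2,7)= S(2,7)–N(3,7)≠  → 3/5 unlike.
Row 3: N(3,1)–N(3,2)= N(3,1)–S(4,1)≠ N(3,2)–S(3,3)≠ S(3,3)–N(4,3)≠ S(3,5)–N(4,5)≠ N(3,7)–S(4,7)≠  → 5/6 unlike.
Row 4: N(4,3)–N(4,4)= N(4,3)–S(5,3)≠ N(4,4)–N(4,5)= N(4,4)–S(5,4)≠ N(4,5)–S(4,6)≠ N(4,5)–S(5,5)≠ S(4,6)–S(4,7)= S(4,7)–S(5,7)=  → 4/8 unlike.
Row 5: S(5,2)–S(5,3)= S(5,3)–S(5,4)= S(5,3)–S(6,3)= S(5,4)–S(5,5)= S(5,4)–S(6,4)= S(5,5)–S(6,5)=  → 0/6 unlike.
Row 6: S(6,3)–S(6,4)= S(6,4)–S(6,5)= S(6,5)–S(6,6)=  → 0/3 unlike.
Total adjacent occupied pairs: 33; unlike-type pairs: 12.

12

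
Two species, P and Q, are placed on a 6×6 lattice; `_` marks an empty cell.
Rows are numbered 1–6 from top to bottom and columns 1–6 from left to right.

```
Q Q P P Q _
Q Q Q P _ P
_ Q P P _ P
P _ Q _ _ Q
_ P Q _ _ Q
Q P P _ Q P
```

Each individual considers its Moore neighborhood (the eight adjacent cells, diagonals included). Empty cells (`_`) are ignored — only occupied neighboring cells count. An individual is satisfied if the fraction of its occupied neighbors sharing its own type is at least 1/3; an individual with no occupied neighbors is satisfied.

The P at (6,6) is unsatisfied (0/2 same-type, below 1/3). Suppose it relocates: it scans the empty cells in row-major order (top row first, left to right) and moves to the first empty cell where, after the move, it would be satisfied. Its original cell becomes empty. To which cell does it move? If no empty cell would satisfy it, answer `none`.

Vacating (6,6). Empty cells in order:
  (1,6): 1/2 same-type → satisfied — stop here.

(1,6)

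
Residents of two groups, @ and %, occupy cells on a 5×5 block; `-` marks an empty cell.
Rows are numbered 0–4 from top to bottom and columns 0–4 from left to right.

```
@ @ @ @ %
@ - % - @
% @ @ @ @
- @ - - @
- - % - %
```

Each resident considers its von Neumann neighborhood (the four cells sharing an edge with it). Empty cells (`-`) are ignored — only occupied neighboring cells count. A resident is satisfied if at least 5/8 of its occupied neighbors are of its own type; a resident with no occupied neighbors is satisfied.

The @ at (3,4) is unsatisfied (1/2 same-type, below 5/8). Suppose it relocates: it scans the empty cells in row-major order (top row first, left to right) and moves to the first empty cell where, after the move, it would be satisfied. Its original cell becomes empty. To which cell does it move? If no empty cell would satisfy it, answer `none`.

Vacating (3,4). Empty cells in order:
  (1,1): 3/4 same-type → satisfied — stop here.

(1,1)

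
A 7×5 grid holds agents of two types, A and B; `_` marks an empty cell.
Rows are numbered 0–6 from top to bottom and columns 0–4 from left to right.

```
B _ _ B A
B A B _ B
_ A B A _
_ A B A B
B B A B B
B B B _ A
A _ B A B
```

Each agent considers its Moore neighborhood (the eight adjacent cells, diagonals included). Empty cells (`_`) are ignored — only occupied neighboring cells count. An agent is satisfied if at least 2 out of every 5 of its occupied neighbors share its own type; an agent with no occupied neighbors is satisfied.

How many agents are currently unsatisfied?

Row 0: (0,0)B 1/2 satisfied · (0,3)B 2/3 satisfied · (0,4)A 0/2 not
Row 1: (1,0)B 1/3 not · (1,1)A 1/5 not · (1,2)B 2/5 satisfied · (1,4)B 1/3 not
Row 2: (2,1)A 2/6 not · (2,2)B 2/7 not · (2,3)A 1/6 not
Row 3: (3,1)A 2/6 not · (3,2)B 3/8 not · (3,3)A 2/7 not · (3,4)B 2/4 satisfied
Row 4: (4,0)B 3/4 satisfied · (4,1)B 5/7 satisfied · (4,2)A 2/7 not · (4,3)B 4/7 satisfied · (4,4)B 2/4 satisfied
Row 5: (5,0)B 3/4 satisfied · (5,1)B 5/7 satisfied · (5,2)B 4/6 satisfied · (5,4)A 1/4 not
Row 6: (6,0)A 0/2 not · (6,2)B 2/3 satisfied · (6,3)A 1/4 not · (6,4)B 0/2 not
Unsatisfied: (0,4), (1,0), (1,1), (1,4), (2,1), (2,2), (2,3), (3,1), (3,2), (3,3), (4,2), (5,4), (6,0), (6,3), (6,4) — 15 in total.

15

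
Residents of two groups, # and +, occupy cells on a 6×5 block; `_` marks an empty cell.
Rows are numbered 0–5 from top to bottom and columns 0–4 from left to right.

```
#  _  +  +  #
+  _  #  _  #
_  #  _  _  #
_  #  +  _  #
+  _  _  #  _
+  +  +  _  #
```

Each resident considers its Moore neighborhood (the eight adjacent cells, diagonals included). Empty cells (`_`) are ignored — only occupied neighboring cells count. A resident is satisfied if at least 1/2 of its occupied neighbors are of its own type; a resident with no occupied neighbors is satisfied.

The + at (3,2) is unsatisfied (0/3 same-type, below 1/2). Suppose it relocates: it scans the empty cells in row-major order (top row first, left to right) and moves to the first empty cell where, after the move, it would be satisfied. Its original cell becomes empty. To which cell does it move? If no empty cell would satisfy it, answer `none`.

Vacating (3,2). Empty cells in order:
  (0,1): 2/4 same-type → satisfied — stop here.

(0,1)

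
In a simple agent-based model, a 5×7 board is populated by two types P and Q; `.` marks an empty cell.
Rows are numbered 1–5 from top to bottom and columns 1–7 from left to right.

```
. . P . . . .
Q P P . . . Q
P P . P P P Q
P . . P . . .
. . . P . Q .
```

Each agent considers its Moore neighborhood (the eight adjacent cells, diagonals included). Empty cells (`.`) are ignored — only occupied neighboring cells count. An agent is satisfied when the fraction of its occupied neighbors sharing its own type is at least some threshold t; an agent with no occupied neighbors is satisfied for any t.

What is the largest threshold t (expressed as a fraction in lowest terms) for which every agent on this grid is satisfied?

0/1

(1,3)P 2/2
(2,1)Q 0/3
(2,2)P 4/5
(2,3)P 4/4
(2,7)Q 1/2
(3,1)P 3/4
(3,2)P 4/5
(3,4)P 3/3
(3,5)P 3/3
(3,6)P 1/3
(3,7)Q 1/2
(4,1)P 2/2
(4,4)P 3/3
(5,4)P 1/1
(5,6)Q — no occupied neighbors
The smallest same-type fraction is 0/3 at (2,1), which reduces to 0/1. Any threshold above that leaves this agent unsatisfied.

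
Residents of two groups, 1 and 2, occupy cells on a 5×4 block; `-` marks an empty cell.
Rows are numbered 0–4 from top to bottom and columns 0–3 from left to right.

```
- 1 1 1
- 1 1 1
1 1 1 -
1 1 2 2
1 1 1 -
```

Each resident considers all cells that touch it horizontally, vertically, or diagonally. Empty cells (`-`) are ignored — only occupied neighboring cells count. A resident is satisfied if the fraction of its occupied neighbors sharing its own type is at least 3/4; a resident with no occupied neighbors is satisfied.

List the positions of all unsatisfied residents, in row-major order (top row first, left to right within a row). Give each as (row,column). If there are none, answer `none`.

Row 0: (0,1)1 3/3 ✓ · (0,2)1 5/5 ✓ · (0,3)1 3/3 ✓
Row 1: (1,1)1 6/6 ✓ · (1,2)1 7/7 ✓ · (1,3)1 4/4 ✓
Row 2: (2,0)1 4/4 ✓ · (2,1)1 6/7 ✓ · (2,2)1 5/7 ✗
Row 3: (3,0)1 5/5 ✓ · (3,1)1 7/8 ✓ · (3,2)2 1/6 ✗ · (3,3)2 1/3 ✗
Row 4: (4,0)1 3/3 ✓ · (4,1)1 4/5 ✓ · (4,2)1 2/4 ✗

(2,2), (3,2), (3,3), (4,2)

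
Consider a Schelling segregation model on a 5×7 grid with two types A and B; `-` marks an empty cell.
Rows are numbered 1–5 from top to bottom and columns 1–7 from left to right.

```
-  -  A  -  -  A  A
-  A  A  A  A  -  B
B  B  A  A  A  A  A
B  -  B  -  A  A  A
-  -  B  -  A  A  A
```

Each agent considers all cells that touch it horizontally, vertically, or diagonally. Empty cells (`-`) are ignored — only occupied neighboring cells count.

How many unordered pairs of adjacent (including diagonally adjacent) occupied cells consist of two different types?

10

Scan each occupied cell's neighbors to the right and below (and the two forward diagonals) so each pair is counted once.
From row 1: 2 unlike of 7 pairs (running 2/7).
From row 2: 5 unlike of 17 pairs (running 7/24).
From row 3: 3 unlike of 19 pairs (running 10/43).
From row 4: 0 unlike of 10 pairs (running 10/53).
From row 5: 0 unlike of 2 pairs (running 10/55).
Total adjacent occupied pairs: 55; unlike-type pairs: 10.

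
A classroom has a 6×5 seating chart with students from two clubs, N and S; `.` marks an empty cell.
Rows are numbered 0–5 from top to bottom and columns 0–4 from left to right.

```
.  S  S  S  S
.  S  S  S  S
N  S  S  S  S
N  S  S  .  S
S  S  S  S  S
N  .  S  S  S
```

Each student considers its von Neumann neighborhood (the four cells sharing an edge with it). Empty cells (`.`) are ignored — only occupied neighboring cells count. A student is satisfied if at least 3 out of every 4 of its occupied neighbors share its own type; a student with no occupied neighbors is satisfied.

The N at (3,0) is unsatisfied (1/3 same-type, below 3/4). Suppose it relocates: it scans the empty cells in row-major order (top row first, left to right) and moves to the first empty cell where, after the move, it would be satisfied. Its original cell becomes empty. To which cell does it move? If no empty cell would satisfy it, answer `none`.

Vacating (3,0). Empty cells in order:
  (0,0): 0/1 same-type → still unsatisfied.
  (1,0): 1/2 same-type → still unsatisfied.
  (3,3): 0/4 same-type → still unsatisfied.
  (5,1): 1/3 same-type → still unsatisfied.

none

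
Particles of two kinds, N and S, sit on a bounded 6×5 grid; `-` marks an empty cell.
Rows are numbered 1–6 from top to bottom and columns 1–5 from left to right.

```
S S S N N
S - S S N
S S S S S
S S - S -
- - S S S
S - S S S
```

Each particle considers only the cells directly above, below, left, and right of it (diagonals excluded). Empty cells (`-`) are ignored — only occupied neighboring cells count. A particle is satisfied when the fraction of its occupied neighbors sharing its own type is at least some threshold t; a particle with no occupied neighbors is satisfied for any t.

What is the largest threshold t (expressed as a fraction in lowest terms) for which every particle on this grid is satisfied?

1/3

(1,1)S 2/2
(1,2)S 2/2
(1,3)S 2/3
(1,4)N 1/3
(1,5)N 2/2
(2,1)S 2/2
(2,3)S 3/3
(2,4)S 2/4
(2,5)N 1/3
(3,1)S 3/3
(3,2)S 3/3
(3,3)S 3/3
(3,4)S 4/4
(3,5)S 1/2
(4,1)S 2/2
(4,2)S 2/2
(4,4)S 2/2
(5,3)S 2/2
(5,4)S 4/4
(5,5)S 2/2
(6,1)S — no occupied neighbors
(6,3)S 2/2
(6,4)S 3/3
(6,5)S 2/2
The smallest same-type fraction is 1/3 at (1,4), which reduces to 1/3. Any threshold above that leaves this particle unsatisfied.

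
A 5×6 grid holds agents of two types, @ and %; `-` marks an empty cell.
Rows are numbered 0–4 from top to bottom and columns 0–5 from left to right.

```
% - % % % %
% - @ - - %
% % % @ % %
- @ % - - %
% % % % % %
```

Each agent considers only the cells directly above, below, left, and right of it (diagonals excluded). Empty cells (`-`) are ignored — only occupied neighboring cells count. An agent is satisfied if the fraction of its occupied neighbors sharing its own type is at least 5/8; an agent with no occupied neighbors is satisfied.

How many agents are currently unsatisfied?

6

Row 0: (0,0)% 1/1 ✓ · (0,2)% 1/2 ✗ · (0,3)% 2/2 ✓ · (0,4)% 2/2 ✓ · (0,5)% 2/2 ✓
Row 1: (1,0)% 2/2 ✓ · (1,2)@ 0/2 ✗ · (1,5)% 2/2 ✓
Row 2: (2,0)% 2/2 ✓ · (2,1)% 2/3 ✓ · (2,2)% 2/4 ✗ · (2,3)@ 0/2 ✗ · (2,4)% 1/2 ✗ · (2,5)% 3/3 ✓
Row 3: (3,1)@ 0/3 ✗ · (3,2)% 2/3 ✓ · (3,5)% 2/2 ✓
Row 4: (4,0)% 1/1 ✓ · (4,1)% 2/3 ✓ · (4,2)% 3/3 ✓ · (4,3)% 2/2 ✓ · (4,4)% 2/2 ✓ · (4,5)% 2/2 ✓
Unsatisfied: (0,2), (1,2), (2,2), (2,3), (2,4), (3,1) — 6 in total.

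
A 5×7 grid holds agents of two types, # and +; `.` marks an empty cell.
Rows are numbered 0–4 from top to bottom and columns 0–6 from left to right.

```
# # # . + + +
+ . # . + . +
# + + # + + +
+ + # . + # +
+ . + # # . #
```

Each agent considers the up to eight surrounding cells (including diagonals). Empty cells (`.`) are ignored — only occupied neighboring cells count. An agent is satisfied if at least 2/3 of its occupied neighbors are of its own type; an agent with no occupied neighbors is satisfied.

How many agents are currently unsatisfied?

15

Row 0: (0,0)# 1/2 ✗ · (0,1)# 3/4 ✓ · (0,2)# 2/2 ✓ · (0,4)+ 2/2 ✓ · (0,5)+ 4/4 ✓ · (0,6)+ 2/2 ✓
Row 1: (1,0)+ 1/4 ✗ · (1,2)# 3/5 ✗ · (1,4)+ 4/5 ✓ · (1,6)+ 4/4 ✓
Row 2: (2,0)# 0/4 ✗ · (2,1)+ 4/7 ✗ · (2,2)+ 2/5 ✗ · (2,3)# 2/6 ✗ · (2,4)+ 3/5 ✗ · (2,5)+ 6/7 ✓ · (2,6)+ 3/4 ✓
Row 3: (3,0)+ 3/4 ✓ · (3,1)+ 5/7 ✓ · (3,2)# 2/6 ✗ · (3,4)+ 2/6 ✗ · (3,5)# 2/7 ✗ · (3,6)+ 2/4 ✗
Row 4: (4,0)+ 2/2 ✓ · (4,2)+ 1/3 ✗ · (4,3)# 2/4 ✗ · (4,4)# 2/3 ✓ · (4,6)# 1/2 ✗
Unsatisfied: (0,0), (1,0), (1,2), (2,0), (2,1), (2,2), (2,3), (2,4), (3,2), (3,4), (3,5), (3,6), (4,2), (4,3), (4,6) — 15 in total.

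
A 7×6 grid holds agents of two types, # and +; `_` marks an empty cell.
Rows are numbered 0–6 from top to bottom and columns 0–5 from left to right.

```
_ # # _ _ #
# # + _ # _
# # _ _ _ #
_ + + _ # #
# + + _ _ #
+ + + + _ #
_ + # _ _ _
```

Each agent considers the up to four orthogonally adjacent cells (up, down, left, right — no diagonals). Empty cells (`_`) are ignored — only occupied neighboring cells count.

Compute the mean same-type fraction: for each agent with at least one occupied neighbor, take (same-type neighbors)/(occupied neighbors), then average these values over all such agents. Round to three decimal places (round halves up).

0.743

Row 0: (0,1)# 2/2 · (0,2)# 1/2 · (0,5)# — no occupied neighbors
Row 1: (1,0)# 2/2 · (1,1)# 3/4 · (1,2)+ 0/2 · (1,4)# — no occupied neighbors
Row 2: (2,0)# 2/2 · (2,1)# 2/3 · (2,5)# 1/1
Row 3: (3,1)+ 2/3 · (3,2)+ 2/2 · (3,4)# 1/1 · (3,5)# 3/3
Row 4: (4,0)# 0/2 · (4,1)+ 3/4 · (4,2)+ 3/3 · (4,5)# 2/2
Row 5: (5,0)+ 1/2 · (5,1)+ 4/4 · (5,2)+ 3/4 · (5,3)+ 1/1 · (5,5)# 1/1
Row 6: (6,1)+ 1/2 · (6,2)# 0/2
Sum over 23 agents: 2/2 + 1/2 + 2/2 + 3/4 + 0/2 + 2/2 + 2/3 + 1/1 + 2/3 + 2/2 + 1/1 + 3/3 + 0/2 + 3/4 + 3/3 + 2/2 + 1/2 + 4/4 + 3/4 + 1/1 + 1/1 + 1/2 + 0/2 = 205/12; mean = 205/12 ÷ 23 = 205/276 = 0.742753… → 0.743.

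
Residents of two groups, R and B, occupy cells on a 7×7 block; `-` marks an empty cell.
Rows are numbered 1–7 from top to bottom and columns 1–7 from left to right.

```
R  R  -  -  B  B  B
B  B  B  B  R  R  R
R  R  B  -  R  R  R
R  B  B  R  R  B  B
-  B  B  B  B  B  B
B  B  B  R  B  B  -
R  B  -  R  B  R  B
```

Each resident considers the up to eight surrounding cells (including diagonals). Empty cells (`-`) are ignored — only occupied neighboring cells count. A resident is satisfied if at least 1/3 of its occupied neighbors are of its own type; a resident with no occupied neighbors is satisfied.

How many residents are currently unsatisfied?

(1,1)R 1/3 ✓
(1,2)R 1/4 ✗
(1,5)B 2/4 ✓
(1,6)B 2/5 ✓
(1,7)B 1/3 ✓
(2,1)B 1/5 ✗
(2,2)B 3/7 ✓
(2,3)B 3/5 ✓
(2,4)B 3/5 ✓
(2,5)R 3/6 ✓
(2,6)R 5/8 ✓
(2,7)R 3/5 ✓
(3,1)R 2/5 ✓
(3,2)R 2/8 ✗
(3,3)B 5/7 ✓
(3,5)R 5/7 ✓
(3,6)R 6/8 ✓
(3,7)R 3/5 ✓
(4,1)R 2/4 ✓
(4,2)B 4/7 ✓
(4,3)B 5/7 ✓
(4,4)R 2/7 ✗
(4,5)R 3/7 ✓
(4,6)B 4/8 ✓
(4,7)B 3/5 ✓
(5,2)B 6/7 ✓
(5,3)B 6/8 ✓
(5,4)B 5/8 ✓
(5,5)B 5/8 ✓
(5,6)B 6/7 ✓
(5,7)B 4/4 ✓
(6,1)B 3/4 ✓
(6,2)B 5/6 ✓
(6,3)B 5/7 ✓
(6,4)R 1/7 ✗
(6,5)B 5/8 ✓
(6,6)B 6/7 ✓
(7,1)R 0/3 ✗
(7,2)B 3/4 ✓
(7,4)R 1/4 ✗
(7,5)B 2/5 ✓
(7,6)R 0/4 ✗
(7,7)B 1/2 ✓
Unsatisfied: (1,2), (2,1), (3,2), (4,4), (6,4), (7,1), (7,4), (7,6) — 8 in total.

8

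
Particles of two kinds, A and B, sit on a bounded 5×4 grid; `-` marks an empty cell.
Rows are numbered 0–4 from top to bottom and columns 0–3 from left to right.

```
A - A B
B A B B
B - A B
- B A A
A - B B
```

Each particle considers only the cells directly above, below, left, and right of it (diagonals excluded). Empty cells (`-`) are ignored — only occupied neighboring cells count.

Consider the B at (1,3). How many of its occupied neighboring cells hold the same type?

3

Occupied neighbors of (1,3): (0,3)=B, (2,3)=B, (1,2)=B.
Same type (B): 3 of 3.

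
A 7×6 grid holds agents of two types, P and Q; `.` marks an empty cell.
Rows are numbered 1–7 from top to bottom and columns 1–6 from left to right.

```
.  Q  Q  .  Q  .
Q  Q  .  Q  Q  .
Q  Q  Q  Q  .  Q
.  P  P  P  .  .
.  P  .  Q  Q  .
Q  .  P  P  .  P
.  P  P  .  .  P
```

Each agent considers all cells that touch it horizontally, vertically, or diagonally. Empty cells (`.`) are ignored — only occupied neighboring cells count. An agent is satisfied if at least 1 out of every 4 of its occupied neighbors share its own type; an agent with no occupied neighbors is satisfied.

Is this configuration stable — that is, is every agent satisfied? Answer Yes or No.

Row 1: (1,2)Q 3/3 ok · (1,3)Q 3/3 ok · (1,5)Q 2/2 ok
Row 2: (2,1)Q 4/4 ok · (2,2)Q 6/6 ok · (2,4)Q 5/5 ok · (2,5)Q 4/4 ok
Row 3: (3,1)Q 3/4 ok · (3,2)Q 4/6 ok · (3,3)Q 4/7 ok · (3,4)Q 3/5 ok · (3,6)Q 1/1 ok
Row 4: (4,2)P 2/5 ok · (4,3)P 3/7 ok · (4,4)P 1/5 unhappy
Row 5: (5,2)P 3/4 ok · (5,4)Q 1/5 unhappy · (5,5)Q 1/4 ok
Row 6: (6,1)Q 0/2 unhappy · (6,3)P 4/5 ok · (6,4)P 2/4 ok · (6,6)P 1/2 ok
Row 7: (7,2)P 2/3 ok · (7,3)P 3/3 ok · (7,6)P 1/1 ok
For instance (4,4) has only 1/5 same-type neighbors, below 1/4.

No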